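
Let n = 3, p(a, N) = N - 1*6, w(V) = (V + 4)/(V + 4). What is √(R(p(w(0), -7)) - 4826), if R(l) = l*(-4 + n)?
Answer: I*√4813 ≈ 69.376*I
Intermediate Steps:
w(V) = 1 (w(V) = (4 + V)/(4 + V) = 1)
p(a, N) = -6 + N (p(a, N) = N - 6 = -6 + N)
R(l) = -l (R(l) = l*(-4 + 3) = l*(-1) = -l)
√(R(p(w(0), -7)) - 4826) = √(-(-6 - 7) - 4826) = √(-1*(-13) - 4826) = √(13 - 4826) = √(-4813) = I*√4813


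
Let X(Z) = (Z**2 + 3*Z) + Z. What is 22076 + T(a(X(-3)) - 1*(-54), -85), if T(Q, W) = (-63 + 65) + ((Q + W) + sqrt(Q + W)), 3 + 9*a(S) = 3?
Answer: 22047 + I*sqrt(31) ≈ 22047.0 + 5.5678*I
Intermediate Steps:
X(Z) = Z**2 + 4*Z
a(S) = 0 (a(S) = -1/3 + (1/9)*3 = -1/3 + 1/3 = 0)
T(Q, W) = 2 + Q + W + sqrt(Q + W) (T(Q, W) = 2 + (Q + W + sqrt(Q + W)) = 2 + Q + W + sqrt(Q + W))
22076 + T(a(X(-3)) - 1*(-54), -85) = 22076 + (2 + (0 - 1*(-54)) - 85 + sqrt((0 - 1*(-54)) - 85)) = 22076 + (2 + (0 + 54) - 85 + sqrt((0 + 54) - 85)) = 22076 + (2 + 54 - 85 + sqrt(54 - 85)) = 22076 + (2 + 54 - 85 + sqrt(-31)) = 22076 + (2 + 54 - 85 + I*sqrt(31)) = 22076 + (-29 + I*sqrt(31)) = 22047 + I*sqrt(31)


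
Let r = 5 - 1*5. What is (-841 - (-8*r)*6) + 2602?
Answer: 1761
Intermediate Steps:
r = 0 (r = 5 - 5 = 0)
(-841 - (-8*r)*6) + 2602 = (-841 - (-8*0)*6) + 2602 = (-841 - 0*6) + 2602 = (-841 - 1*0) + 2602 = (-841 + 0) + 2602 = -841 + 2602 = 1761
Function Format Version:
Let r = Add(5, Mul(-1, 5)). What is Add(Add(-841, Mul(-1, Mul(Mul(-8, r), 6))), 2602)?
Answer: 1761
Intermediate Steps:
r = 0 (r = Add(5, -5) = 0)
Add(Add(-841, Mul(-1, Mul(Mul(-8, r), 6))), 2602) = Add(Add(-841, Mul(-1, Mul(Mul(-8, 0), 6))), 2602) = Add(Add(-841, Mul(-1, Mul(0, 6))), 2602) = Add(Add(-841, Mul(-1, 0)), 2602) = Add(Add(-841, 0), 2602) = Add(-841, 2602) = 1761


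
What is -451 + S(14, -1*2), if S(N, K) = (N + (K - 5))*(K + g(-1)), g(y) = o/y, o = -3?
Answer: -444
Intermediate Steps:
g(y) = -3/y
S(N, K) = (3 + K)*(-5 + K + N) (S(N, K) = (N + (K - 5))*(K - 3/(-1)) = (N + (-5 + K))*(K - 3*(-1)) = (-5 + K + N)*(K + 3) = (-5 + K + N)*(3 + K) = (3 + K)*(-5 + K + N))
-451 + S(14, -1*2) = -451 + (-15 + (-1*2)² - (-2)*2 + 3*14 - 1*2*14) = -451 + (-15 + (-2)² - 2*(-2) + 42 - 2*14) = -451 + (-15 + 4 + 4 + 42 - 28) = -451 + 7 = -444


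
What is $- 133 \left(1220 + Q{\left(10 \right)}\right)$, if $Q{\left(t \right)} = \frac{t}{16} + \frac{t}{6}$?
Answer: $- \frac{3901555}{24} \approx -1.6256 \cdot 10^{5}$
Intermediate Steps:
$Q{\left(t \right)} = \frac{11 t}{48}$ ($Q{\left(t \right)} = t \frac{1}{16} + t \frac{1}{6} = \frac{t}{16} + \frac{t}{6} = \frac{11 t}{48}$)
$- 133 \left(1220 + Q{\left(10 \right)}\right) = - 133 \left(1220 + \frac{11}{48} \cdot 10\right) = - 133 \left(1220 + \frac{55}{24}\right) = \left(-133\right) \frac{29335}{24} = - \frac{3901555}{24}$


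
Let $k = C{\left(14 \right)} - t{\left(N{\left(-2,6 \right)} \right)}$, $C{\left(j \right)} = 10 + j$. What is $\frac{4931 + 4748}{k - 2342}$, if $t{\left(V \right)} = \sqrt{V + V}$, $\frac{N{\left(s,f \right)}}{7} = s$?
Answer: $- \frac{11217961}{2686576} + \frac{9679 i \sqrt{7}}{2686576} \approx -4.1756 + 0.0095319 i$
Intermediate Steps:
$N{\left(s,f \right)} = 7 s$
$t{\left(V \right)} = \sqrt{2} \sqrt{V}$ ($t{\left(V \right)} = \sqrt{2 V} = \sqrt{2} \sqrt{V}$)
$k = 24 - 2 i \sqrt{7}$ ($k = \left(10 + 14\right) - \sqrt{2} \sqrt{7 \left(-2\right)} = 24 - \sqrt{2} \sqrt{-14} = 24 - \sqrt{2} i \sqrt{14} = 24 - 2 i \sqrt{7} \approx 24.0 - 5.2915 i$)
$\frac{4931 + 4748}{k - 2342} = \frac{4931 + 4748}{\left(24 - 2 i \sqrt{7}\right) - 2342} = \frac{9679}{-2318 - 2 i \sqrt{7}}$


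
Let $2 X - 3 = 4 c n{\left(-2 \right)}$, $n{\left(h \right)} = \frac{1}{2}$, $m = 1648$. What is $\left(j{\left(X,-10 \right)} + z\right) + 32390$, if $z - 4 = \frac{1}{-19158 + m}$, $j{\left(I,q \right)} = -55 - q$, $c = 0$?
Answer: $\frac{566430989}{17510} \approx 32349.0$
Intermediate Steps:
$n{\left(h \right)} = \frac{1}{2}$
$X = \frac{3}{2}$ ($X = \frac{3}{2} + \frac{4 \cdot 0 \cdot \frac{1}{2}}{2} = \frac{3}{2} + \frac{0 \cdot \frac{1}{2}}{2} = \frac{3}{2} + \frac{1}{2} \cdot 0 = \frac{3}{2} + 0 = \frac{3}{2} \approx 1.5$)
$z = \frac{70039}{17510}$ ($z = 4 + \frac{1}{-19158 + 1648} = 4 + \frac{1}{-17510} = 4 - \frac{1}{17510} = \frac{70039}{17510} \approx 3.9999$)
$\left(j{\left(X,-10 \right)} + z\right) + 32390 = \left(\left(-55 - -10\right) + \frac{70039}{17510}\right) + 32390 = \left(\left(-55 + 10\right) + \frac{70039}{17510}\right) + 32390 = \left(-45 + \frac{70039}{17510}\right) + 32390 = - \frac{717911}{17510} + 32390 = \frac{566430989}{17510}$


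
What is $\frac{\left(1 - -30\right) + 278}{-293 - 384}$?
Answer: $- \frac{309}{677} \approx -0.45643$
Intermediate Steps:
$\frac{\left(1 - -30\right) + 278}{-293 - 384} = \frac{\left(1 + 30\right) + 278}{-677} = \left(31 + 278\right) \left(- \frac{1}{677}\right) = 309 \left(- \frac{1}{677}\right) = - \frac{309}{677}$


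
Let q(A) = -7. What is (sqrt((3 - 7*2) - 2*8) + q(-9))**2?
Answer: 22 - 42*I*sqrt(3) ≈ 22.0 - 72.746*I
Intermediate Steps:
(sqrt((3 - 7*2) - 2*8) + q(-9))**2 = (sqrt((3 - 7*2) - 2*8) - 7)**2 = (sqrt((3 - 14) - 16) - 7)**2 = (sqrt(-11 - 16) - 7)**2 = (sqrt(-27) - 7)**2 = (3*I*sqrt(3) - 7)**2 = (-7 + 3*I*sqrt(3))**2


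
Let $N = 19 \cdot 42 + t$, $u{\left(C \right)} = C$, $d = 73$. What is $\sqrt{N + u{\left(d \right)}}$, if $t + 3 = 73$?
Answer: $\sqrt{941} \approx 30.676$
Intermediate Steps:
$t = 70$ ($t = -3 + 73 = 70$)
$N = 868$ ($N = 19 \cdot 42 + 70 = 798 + 70 = 868$)
$\sqrt{N + u{\left(d \right)}} = \sqrt{868 + 73} = \sqrt{941}$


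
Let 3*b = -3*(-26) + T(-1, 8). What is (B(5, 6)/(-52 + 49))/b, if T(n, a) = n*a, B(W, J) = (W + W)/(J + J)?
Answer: -1/84 ≈ -0.011905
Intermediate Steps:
B(W, J) = W/J (B(W, J) = (2*W)/((2*J)) = (2*W)*(1/(2*J)) = W/J)
T(n, a) = a*n
b = 70/3 (b = (-3*(-26) + 8*(-1))/3 = (78 - 8)/3 = (⅓)*70 = 70/3 ≈ 23.333)
(B(5, 6)/(-52 + 49))/b = ((5/6)/(-52 + 49))/(70/3) = ((5*(⅙))/(-3))*(3/70) = -⅓*⅚*(3/70) = -5/18*3/70 = -1/84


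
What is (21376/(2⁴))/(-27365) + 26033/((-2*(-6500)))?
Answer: 10692693/5473000 ≈ 1.9537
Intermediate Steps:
(21376/(2⁴))/(-27365) + 26033/((-2*(-6500))) = (21376/16)*(-1/27365) + 26033/13000 = (21376*(1/16))*(-1/27365) + 26033*(1/13000) = 1336*(-1/27365) + 26033/13000 = -1336/27365 + 26033/13000 = 10692693/5473000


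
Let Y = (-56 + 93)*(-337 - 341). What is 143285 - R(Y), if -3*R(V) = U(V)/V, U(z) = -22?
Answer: 5391671276/37629 ≈ 1.4329e+5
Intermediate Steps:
Y = -25086 (Y = 37*(-678) = -25086)
R(V) = 22/(3*V) (R(V) = -(-22)/(3*V) = 22/(3*V))
143285 - R(Y) = 143285 - 22/(3*(-25086)) = 143285 - 22*(-1)/(3*25086) = 143285 - 1*(-11/37629) = 143285 + 11/37629 = 5391671276/37629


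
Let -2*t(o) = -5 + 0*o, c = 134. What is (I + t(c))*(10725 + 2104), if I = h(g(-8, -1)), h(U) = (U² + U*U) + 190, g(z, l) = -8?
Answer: 8223389/2 ≈ 4.1117e+6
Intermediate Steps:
h(U) = 190 + 2*U² (h(U) = (U² + U²) + 190 = 2*U² + 190 = 190 + 2*U²)
I = 318 (I = 190 + 2*(-8)² = 190 + 2*64 = 190 + 128 = 318)
t(o) = 5/2 (t(o) = -(-5 + 0*o)/2 = -(-5 + 0)/2 = -½*(-5) = 5/2)
(I + t(c))*(10725 + 2104) = (318 + 5/2)*(10725 + 2104) = (641/2)*12829 = 8223389/2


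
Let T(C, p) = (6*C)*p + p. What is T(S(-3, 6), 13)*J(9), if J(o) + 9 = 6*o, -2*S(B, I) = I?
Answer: -9945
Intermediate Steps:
S(B, I) = -I/2
J(o) = -9 + 6*o
T(C, p) = p + 6*C*p (T(C, p) = 6*C*p + p = p + 6*C*p)
T(S(-3, 6), 13)*J(9) = (13*(1 + 6*(-1/2*6)))*(-9 + 6*9) = (13*(1 + 6*(-3)))*(-9 + 54) = (13*(1 - 18))*45 = (13*(-17))*45 = -221*45 = -9945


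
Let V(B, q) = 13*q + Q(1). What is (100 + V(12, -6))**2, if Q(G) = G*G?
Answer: 529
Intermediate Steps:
Q(G) = G**2
V(B, q) = 1 + 13*q (V(B, q) = 13*q + 1**2 = 13*q + 1 = 1 + 13*q)
(100 + V(12, -6))**2 = (100 + (1 + 13*(-6)))**2 = (100 + (1 - 78))**2 = (100 - 77)**2 = 23**2 = 529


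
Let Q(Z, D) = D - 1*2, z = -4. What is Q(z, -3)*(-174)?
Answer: 870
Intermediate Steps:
Q(Z, D) = -2 + D (Q(Z, D) = D - 2 = -2 + D)
Q(z, -3)*(-174) = (-2 - 3)*(-174) = -5*(-174) = 870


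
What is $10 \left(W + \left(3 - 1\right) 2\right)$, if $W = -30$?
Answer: $-260$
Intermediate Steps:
$10 \left(W + \left(3 - 1\right) 2\right) = 10 \left(-30 + \left(3 - 1\right) 2\right) = 10 \left(-30 + 2 \cdot 2\right) = 10 \left(-30 + 4\right) = 10 \left(-26\right) = -260$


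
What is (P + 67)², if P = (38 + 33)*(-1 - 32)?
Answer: 5180176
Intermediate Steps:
P = -2343 (P = 71*(-33) = -2343)
(P + 67)² = (-2343 + 67)² = (-2276)² = 5180176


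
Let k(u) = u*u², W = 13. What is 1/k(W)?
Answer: 1/2197 ≈ 0.00045517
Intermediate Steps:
k(u) = u³
1/k(W) = 1/(13³) = 1/2197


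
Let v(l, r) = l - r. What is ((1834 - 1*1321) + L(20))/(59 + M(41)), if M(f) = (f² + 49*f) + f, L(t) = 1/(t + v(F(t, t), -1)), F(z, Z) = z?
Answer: 10517/77695 ≈ 0.13536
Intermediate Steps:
L(t) = 1/(1 + 2*t) (L(t) = 1/(t + (t - 1*(-1))) = 1/(t + (t + 1)) = 1/(t + (1 + t)) = 1/(1 + 2*t))
M(f) = f² + 50*f
((1834 - 1*1321) + L(20))/(59 + M(41)) = ((1834 - 1*1321) + 1/(1 + 2*20))/(59 + 41*(50 + 41)) = ((1834 - 1321) + 1/(1 + 40))/(59 + 41*91) = (513 + 1/41)/(59 + 3731) = (513 + 1/41)/3790 = (21034/41)*(1/3790) = 10517/77695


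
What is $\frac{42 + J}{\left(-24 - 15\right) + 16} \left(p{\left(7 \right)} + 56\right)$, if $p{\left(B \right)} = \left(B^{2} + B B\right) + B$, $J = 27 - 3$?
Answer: $-462$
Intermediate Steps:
$J = 24$
$p{\left(B \right)} = B + 2 B^{2}$ ($p{\left(B \right)} = \left(B^{2} + B^{2}\right) + B = 2 B^{2} + B = B + 2 B^{2}$)
$\frac{42 + J}{\left(-24 - 15\right) + 16} \left(p{\left(7 \right)} + 56\right) = \frac{42 + 24}{\left(-24 - 15\right) + 16} \left(7 \left(1 + 2 \cdot 7\right) + 56\right) = \frac{66}{\left(-24 - 15\right) + 16} \left(7 \left(1 + 14\right) + 56\right) = \frac{66}{-39 + 16} \left(7 \cdot 15 + 56\right) = \frac{66}{-23} \left(105 + 56\right) = 66 \left(- \frac{1}{23}\right) 161 = \left(- \frac{66}{23}\right) 161 = -462$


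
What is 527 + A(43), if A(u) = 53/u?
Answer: 22714/43 ≈ 528.23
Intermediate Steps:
527 + A(43) = 527 + 53/43 = 22714/43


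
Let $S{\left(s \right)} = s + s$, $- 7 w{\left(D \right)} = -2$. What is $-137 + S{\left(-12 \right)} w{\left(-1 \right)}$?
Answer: $- \frac{1007}{7} \approx -143.86$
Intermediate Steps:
$w{\left(D \right)} = \frac{2}{7}$ ($w{\left(D \right)} = \left(- \frac{1}{7}\right) \left(-2\right) = \frac{2}{7}$)
$S{\left(s \right)} = 2 s$
$-137 + S{\left(-12 \right)} w{\left(-1 \right)} = -137 + 2 \left(-12\right) \frac{2}{7} = -137 - \frac{48}{7} = - \frac{1007}{7}$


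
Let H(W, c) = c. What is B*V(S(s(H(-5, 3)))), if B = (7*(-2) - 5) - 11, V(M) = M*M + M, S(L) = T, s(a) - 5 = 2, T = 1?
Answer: -60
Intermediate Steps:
s(a) = 7 (s(a) = 5 + 2 = 7)
S(L) = 1
V(M) = M + M**2 (V(M) = M**2 + M = M + M**2)
B = -30 (B = (-14 - 5) - 11 = -19 - 11 = -30)
B*V(S(s(H(-5, 3)))) = -30*(1 + 1) = -30*2 = -60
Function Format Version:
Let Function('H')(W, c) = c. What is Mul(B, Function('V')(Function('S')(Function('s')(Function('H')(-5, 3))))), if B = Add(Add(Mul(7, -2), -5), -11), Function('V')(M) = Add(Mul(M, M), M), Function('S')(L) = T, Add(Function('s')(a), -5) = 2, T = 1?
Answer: -60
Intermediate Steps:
Function('s')(a) = 7 (Function('s')(a) = Add(5, 2) = 7)
Function('S')(L) = 1
Function('V')(M) = Add(M, Pow(M, 2)) (Function('V')(M) = Add(Pow(M, 2), M) = Add(M, Pow(M, 2)))
B = -30 (B = Add(Add(-14, -5), -11) = Add(-19, -11) = -30)
Mul(B, Function('V')(Function('S')(Function('s')(Function('H')(-5, 3))))) = Mul(-30, Mul(1, Add(1, 1))) = Mul(-30, Mul(1, 2)) = Mul(-30, 2) = -60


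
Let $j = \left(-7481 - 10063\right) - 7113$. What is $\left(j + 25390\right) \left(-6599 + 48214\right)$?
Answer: $30503795$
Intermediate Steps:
$j = -24657$ ($j = -17544 - 7113 = -24657$)
$\left(j + 25390\right) \left(-6599 + 48214\right) = \left(-24657 + 25390\right) \left(-6599 + 48214\right) = 733 \cdot 41615 = 30503795$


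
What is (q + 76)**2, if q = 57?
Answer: 17689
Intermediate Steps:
(q + 76)**2 = (57 + 76)**2 = 133**2 = 17689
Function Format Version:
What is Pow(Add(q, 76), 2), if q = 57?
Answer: 17689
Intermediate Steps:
Pow(Add(q, 76), 2) = Pow(Add(57, 76), 2) = Pow(133, 2) = 17689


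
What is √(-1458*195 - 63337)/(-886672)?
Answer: -I*√347647/886672 ≈ -0.00066498*I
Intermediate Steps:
√(-1458*195 - 63337)/(-886672) = √(-284310 - 63337)*(-1/886672) = √(-347647)*(-1/886672) = (I*√347647)*(-1/886672) = -I*√347647/886672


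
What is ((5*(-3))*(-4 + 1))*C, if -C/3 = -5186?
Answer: 700110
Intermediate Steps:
C = 15558 (C = -3*(-5186) = 15558)
((5*(-3))*(-4 + 1))*C = ((5*(-3))*(-4 + 1))*15558 = -15*(-3)*15558 = 45*15558 = 700110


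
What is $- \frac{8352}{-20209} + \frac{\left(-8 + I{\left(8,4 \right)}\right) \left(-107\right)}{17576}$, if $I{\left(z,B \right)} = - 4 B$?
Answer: $\frac{24836433}{44399173} \approx 0.55939$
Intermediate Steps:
$- \frac{8352}{-20209} + \frac{\left(-8 + I{\left(8,4 \right)}\right) \left(-107\right)}{17576} = - \frac{8352}{-20209} + \frac{\left(-8 - 16\right) \left(-107\right)}{17576} = \left(-8352\right) \left(- \frac{1}{20209}\right) + \left(-8 - 16\right) \left(-107\right) \frac{1}{17576} = \frac{8352}{20209} + \left(-24\right) \left(-107\right) \frac{1}{17576} = \frac{8352}{20209} + 2568 \cdot \frac{1}{17576} = \frac{8352}{20209} + \frac{321}{2197} = \frac{24836433}{44399173}$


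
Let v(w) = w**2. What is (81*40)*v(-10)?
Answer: 324000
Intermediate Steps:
(81*40)*v(-10) = (81*40)*(-10)**2 = 3240*100 = 324000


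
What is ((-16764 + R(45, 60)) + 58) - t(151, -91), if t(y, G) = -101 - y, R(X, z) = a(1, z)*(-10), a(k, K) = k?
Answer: -16464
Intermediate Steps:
R(X, z) = -10 (R(X, z) = 1*(-10) = -10)
((-16764 + R(45, 60)) + 58) - t(151, -91) = ((-16764 - 10) + 58) - (-101 - 1*151) = (-16774 + 58) - (-101 - 151) = -16716 - 1*(-252) = -16716 + 252 = -16464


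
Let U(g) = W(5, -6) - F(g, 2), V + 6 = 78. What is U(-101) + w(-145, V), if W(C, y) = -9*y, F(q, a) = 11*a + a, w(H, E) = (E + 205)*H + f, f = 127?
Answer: -40008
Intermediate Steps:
V = 72 (V = -6 + 78 = 72)
w(H, E) = 127 + H*(205 + E) (w(H, E) = (E + 205)*H + 127 = (205 + E)*H + 127 = H*(205 + E) + 127 = 127 + H*(205 + E))
F(q, a) = 12*a
U(g) = 30 (U(g) = -9*(-6) - 12*2 = 54 - 1*24 = 54 - 24 = 30)
U(-101) + w(-145, V) = 30 + (127 + 205*(-145) + 72*(-145)) = 30 + (127 - 29725 - 10440) = 30 - 40038 = -40008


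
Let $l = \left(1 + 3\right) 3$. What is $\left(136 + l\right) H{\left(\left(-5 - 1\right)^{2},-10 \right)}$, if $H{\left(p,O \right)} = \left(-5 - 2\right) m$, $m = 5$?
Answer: $-5180$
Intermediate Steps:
$H{\left(p,O \right)} = -35$ ($H{\left(p,O \right)} = \left(-5 - 2\right) 5 = \left(-7\right) 5 = -35$)
$l = 12$ ($l = 4 \cdot 3 = 12$)
$\left(136 + l\right) H{\left(\left(-5 - 1\right)^{2},-10 \right)} = \left(136 + 12\right) \left(-35\right) = 148 \left(-35\right) = -5180$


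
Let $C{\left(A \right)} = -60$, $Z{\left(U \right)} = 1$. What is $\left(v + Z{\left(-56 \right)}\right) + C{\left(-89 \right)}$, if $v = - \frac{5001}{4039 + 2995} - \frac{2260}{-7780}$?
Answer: $- \frac{162587881}{2736226} \approx -59.42$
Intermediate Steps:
$v = - \frac{1150547}{2736226}$ ($v = - \frac{5001}{7034} - - \frac{113}{389} = \left(-5001\right) \frac{1}{7034} + \frac{113}{389} = - \frac{5001}{7034} + \frac{113}{389} = - \frac{1150547}{2736226} \approx -0.42049$)
$\left(v + Z{\left(-56 \right)}\right) + C{\left(-89 \right)} = \left(- \frac{1150547}{2736226} + 1\right) - 60 = \frac{1585679}{2736226} - 60 = - \frac{162587881}{2736226}$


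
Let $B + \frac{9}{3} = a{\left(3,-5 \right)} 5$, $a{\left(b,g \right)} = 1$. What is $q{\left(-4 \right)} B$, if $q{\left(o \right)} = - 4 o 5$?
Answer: $160$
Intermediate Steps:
$q{\left(o \right)} = - 20 o$
$B = 2$ ($B = -3 + 1 \cdot 5 = -3 + 5 = 2$)
$q{\left(-4 \right)} B = \left(-20\right) \left(-4\right) 2 = 80 \cdot 2 = 160$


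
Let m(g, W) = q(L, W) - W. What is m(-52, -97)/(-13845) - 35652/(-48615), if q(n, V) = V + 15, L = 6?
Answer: 10952727/14957215 ≈ 0.73227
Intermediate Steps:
q(n, V) = 15 + V
m(g, W) = 15 (m(g, W) = (15 + W) - W = 15)
m(-52, -97)/(-13845) - 35652/(-48615) = 15/(-13845) - 35652/(-48615) = 15*(-1/13845) - 35652*(-1/48615) = -1/923 + 11884/16205 = 10952727/14957215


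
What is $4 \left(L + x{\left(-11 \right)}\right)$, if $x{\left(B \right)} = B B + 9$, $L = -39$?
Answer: $364$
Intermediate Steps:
$x{\left(B \right)} = 9 + B^{2}$ ($x{\left(B \right)} = B^{2} + 9 = 9 + B^{2}$)
$4 \left(L + x{\left(-11 \right)}\right) = 4 \left(-39 + \left(9 + \left(-11\right)^{2}\right)\right) = 4 \left(-39 + \left(9 + 121\right)\right) = 4 \left(-39 + 130\right) = 4 \cdot 91 = 364$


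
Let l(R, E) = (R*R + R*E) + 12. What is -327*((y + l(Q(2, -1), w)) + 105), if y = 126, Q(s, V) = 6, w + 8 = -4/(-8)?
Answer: -76518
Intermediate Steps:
w = -15/2 (w = -8 - 4/(-8) = -8 - 4*(-⅛) = -8 + ½ = -15/2 ≈ -7.5000)
l(R, E) = 12 + R² + E*R (l(R, E) = (R² + E*R) + 12 = 12 + R² + E*R)
-327*((y + l(Q(2, -1), w)) + 105) = -327*((126 + (12 + 6² - 15/2*6)) + 105) = -327*((126 + (12 + 36 - 45)) + 105) = -327*((126 + 3) + 105) = -327*(129 + 105) = -327*234 = -76518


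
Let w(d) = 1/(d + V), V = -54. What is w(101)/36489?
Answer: 1/1714983 ≈ 5.8310e-7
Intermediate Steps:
w(d) = 1/(-54 + d) (w(d) = 1/(d - 54) = 1/(-54 + d))
w(101)/36489 = 1/((-54 + 101)*36489) = (1/36489)/47 = (1/47)*(1/36489) = 1/1714983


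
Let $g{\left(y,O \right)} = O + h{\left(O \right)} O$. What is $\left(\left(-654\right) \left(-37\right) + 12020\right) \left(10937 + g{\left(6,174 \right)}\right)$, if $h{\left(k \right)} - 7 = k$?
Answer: $1543067890$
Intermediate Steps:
$h{\left(k \right)} = 7 + k$
$g{\left(y,O \right)} = O + O \left(7 + O\right)$ ($g{\left(y,O \right)} = O + \left(7 + O\right) O = O + O \left(7 + O\right)$)
$\left(\left(-654\right) \left(-37\right) + 12020\right) \left(10937 + g{\left(6,174 \right)}\right) = \left(\left(-654\right) \left(-37\right) + 12020\right) \left(10937 + 174 \left(8 + 174\right)\right) = \left(24198 + 12020\right) \left(10937 + 174 \cdot 182\right) = 36218 \left(10937 + 31668\right) = 36218 \cdot 42605 = 1543067890$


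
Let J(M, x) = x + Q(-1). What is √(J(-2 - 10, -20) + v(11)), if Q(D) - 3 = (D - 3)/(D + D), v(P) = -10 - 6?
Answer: I*√31 ≈ 5.5678*I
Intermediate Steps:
v(P) = -16
Q(D) = 3 + (-3 + D)/(2*D) (Q(D) = 3 + (D - 3)/(D + D) = 3 + (-3 + D)/((2*D)) = 3 + (-3 + D)*(1/(2*D)) = 3 + (-3 + D)/(2*D))
J(M, x) = 5 + x (J(M, x) = x + (½)*(-3 + 7*(-1))/(-1) = x + (½)*(-1)*(-3 - 7) = x + (½)*(-1)*(-10) = x + 5 = 5 + x)
√(J(-2 - 10, -20) + v(11)) = √((5 - 20) - 16) = √(-15 - 16) = √(-31) = I*√31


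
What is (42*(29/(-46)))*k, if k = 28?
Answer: -17052/23 ≈ -741.39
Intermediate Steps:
(42*(29/(-46)))*k = (42*(29/(-46)))*28 = (42*(29*(-1/46)))*28 = (42*(-29/46))*28 = -609/23*28 = -17052/23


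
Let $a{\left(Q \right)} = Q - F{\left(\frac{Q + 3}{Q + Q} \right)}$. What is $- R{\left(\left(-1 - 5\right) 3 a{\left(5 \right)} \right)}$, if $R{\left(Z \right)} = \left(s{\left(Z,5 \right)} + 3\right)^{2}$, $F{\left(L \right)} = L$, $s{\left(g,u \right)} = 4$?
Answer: $-49$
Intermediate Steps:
$a{\left(Q \right)} = Q - \frac{3 + Q}{2 Q}$ ($a{\left(Q \right)} = Q - \frac{Q + 3}{Q + Q} = Q - \frac{3 + Q}{2 Q}$)
$R{\left(Z \right)} = 49$ ($R{\left(Z \right)} = \left(4 + 3\right)^{2} = 7^{2} = 49$)
$- R{\left(\left(-1 - 5\right) 3 a{\left(5 \right)} \right)} = \left(-1\right) 49 = -49$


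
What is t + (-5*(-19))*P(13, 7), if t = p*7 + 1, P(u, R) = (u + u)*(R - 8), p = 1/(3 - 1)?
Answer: -4931/2 ≈ -2465.5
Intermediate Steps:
p = ½ (p = 1/2 = ½ ≈ 0.50000)
P(u, R) = 2*u*(-8 + R) (P(u, R) = (2*u)*(-8 + R) = 2*u*(-8 + R))
t = 9/2 (t = (½)*7 + 1 = 7/2 + 1 = 9/2 ≈ 4.5000)
t + (-5*(-19))*P(13, 7) = 9/2 + (-5*(-19))*(2*13*(-8 + 7)) = 9/2 + 95*(2*13*(-1)) = 9/2 + 95*(-26) = 9/2 - 2470 = -4931/2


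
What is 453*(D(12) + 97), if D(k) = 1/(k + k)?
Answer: 351679/8 ≈ 43960.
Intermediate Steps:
D(k) = 1/(2*k)
453*(D(12) + 97) = 453*((½)/12 + 97) = 453*((½)*(1/12) + 97) = 453*(1/24 + 97) = 453*(2329/24) = 351679/8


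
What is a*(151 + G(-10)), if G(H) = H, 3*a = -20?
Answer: -940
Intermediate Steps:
a = -20/3 (a = (⅓)*(-20) = -20/3 ≈ -6.6667)
a*(151 + G(-10)) = -20*(151 - 10)/3 = -20/3*141 = -940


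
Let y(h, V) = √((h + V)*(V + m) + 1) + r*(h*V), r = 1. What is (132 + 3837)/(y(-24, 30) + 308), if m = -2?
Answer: -189/19 ≈ -9.9474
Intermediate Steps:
y(h, V) = √(1 + (-2 + V)*(V + h)) + V*h (y(h, V) = √((h + V)*(V - 2) + 1) + 1*(h*V) = √((V + h)*(-2 + V) + 1) + 1*(V*h) = √((-2 + V)*(V + h) + 1) + V*h = √(1 + (-2 + V)*(V + h)) + V*h)
(132 + 3837)/(y(-24, 30) + 308) = (132 + 3837)/((√(1 + 30² - 2*30 - 2*(-24) + 30*(-24)) + 30*(-24)) + 308) = 3969/((√(1 + 900 - 60 + 48 - 720) - 720) + 308) = 3969/((√169 - 720) + 308) = 3969/((13 - 720) + 308) = 3969/(-707 + 308) = 3969/(-399) = 3969*(-1/399) = -189/19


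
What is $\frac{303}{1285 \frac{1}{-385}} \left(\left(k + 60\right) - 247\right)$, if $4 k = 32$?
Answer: $\frac{4176249}{257} \approx 16250.0$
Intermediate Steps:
$k = 8$ ($k = \frac{1}{4} \cdot 32 = 8$)
$\frac{303}{1285 \frac{1}{-385}} \left(\left(k + 60\right) - 247\right) = \frac{303}{1285 \frac{1}{-385}} \left(\left(8 + 60\right) - 247\right) = \frac{303}{1285 \left(- \frac{1}{385}\right)} \left(68 - 247\right) = \frac{303}{- \frac{257}{77}} \left(-179\right) = 303 \left(- \frac{77}{257}\right) \left(-179\right) = \left(- \frac{23331}{257}\right) \left(-179\right) = \frac{4176249}{257}$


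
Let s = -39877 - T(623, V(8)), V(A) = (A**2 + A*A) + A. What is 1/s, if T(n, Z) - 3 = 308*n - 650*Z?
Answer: -1/143364 ≈ -6.9752e-6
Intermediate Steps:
V(A) = A + 2*A**2 (V(A) = (A**2 + A**2) + A = 2*A**2 + A = A + 2*A**2)
T(n, Z) = 3 - 650*Z + 308*n (T(n, Z) = 3 + (308*n - 650*Z) = 3 + (-650*Z + 308*n) = 3 - 650*Z + 308*n)
s = -143364 (s = -39877 - (3 - 5200*(1 + 2*8) + 308*623) = -39877 - (3 - 5200*(1 + 16) + 191884) = -39877 - (3 - 5200*17 + 191884) = -39877 - (3 - 650*136 + 191884) = -39877 - (3 - 88400 + 191884) = -39877 - 1*103487 = -39877 - 103487 = -143364)
1/s = 1/(-143364) = -1/143364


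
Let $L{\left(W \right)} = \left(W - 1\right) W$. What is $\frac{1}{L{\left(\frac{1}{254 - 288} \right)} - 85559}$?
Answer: $- \frac{1156}{98906169} \approx -1.1688 \cdot 10^{-5}$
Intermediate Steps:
$L{\left(W \right)} = W \left(-1 + W\right)$ ($L{\left(W \right)} = \left(-1 + W\right) W = W \left(-1 + W\right)$)
$\frac{1}{L{\left(\frac{1}{254 - 288} \right)} - 85559} = \frac{1}{\frac{-1 + \frac{1}{254 - 288}}{254 - 288} - 85559} = \frac{1}{\frac{-1 + \frac{1}{-34}}{-34} - 85559} = \frac{1}{- \frac{-1 - \frac{1}{34}}{34} - 85559} = \frac{1}{\left(- \frac{1}{34}\right) \left(- \frac{35}{34}\right) - 85559} = \frac{1}{\frac{35}{1156} - 85559} = \frac{1}{- \frac{98906169}{1156}} = - \frac{1156}{98906169}$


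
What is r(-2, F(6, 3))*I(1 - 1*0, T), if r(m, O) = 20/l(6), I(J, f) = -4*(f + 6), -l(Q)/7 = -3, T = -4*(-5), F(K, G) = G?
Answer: -2080/21 ≈ -99.048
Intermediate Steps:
T = 20
l(Q) = 21 (l(Q) = -7*(-3) = 21)
I(J, f) = -24 - 4*f (I(J, f) = -4*(6 + f) = -24 - 4*f)
r(m, O) = 20/21
r(-2, F(6, 3))*I(1 - 1*0, T) = 20*(-24 - 4*20)/21 = 20*(-24 - 80)/21 = (20/21)*(-104) = -2080/21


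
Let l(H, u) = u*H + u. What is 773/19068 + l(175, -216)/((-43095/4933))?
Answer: 1191970394513/273911820 ≈ 4351.7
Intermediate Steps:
l(H, u) = u + H*u (l(H, u) = H*u + u = u + H*u)
773/19068 + l(175, -216)/((-43095/4933)) = 773/19068 + (-216*(1 + 175))/((-43095/4933)) = 773*(1/19068) + (-216*176)/((-43095*1/4933)) = 773/19068 - 38016/(-43095/4933) = 773/19068 - 38016*(-4933/43095) = 773/19068 + 62510976/14365 = 1191970394513/273911820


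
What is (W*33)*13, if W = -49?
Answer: -21021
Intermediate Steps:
(W*33)*13 = -49*33*13 = -1617*13 = -21021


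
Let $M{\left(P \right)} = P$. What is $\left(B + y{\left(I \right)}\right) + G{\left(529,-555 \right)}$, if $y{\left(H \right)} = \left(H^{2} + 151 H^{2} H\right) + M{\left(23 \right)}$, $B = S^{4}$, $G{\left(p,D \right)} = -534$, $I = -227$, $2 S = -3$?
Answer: $- \frac{28259336159}{16} \approx -1.7662 \cdot 10^{9}$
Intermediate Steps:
$S = - \frac{3}{2}$ ($S = \frac{1}{2} \left(-3\right) = - \frac{3}{2} \approx -1.5$)
$B = \frac{81}{16}$ ($B = \left(- \frac{3}{2}\right)^{4} = \frac{81}{16} \approx 5.0625$)
$y{\left(H \right)} = 23 + H^{2} + 151 H^{3}$ ($y{\left(H \right)} = \left(H^{2} + 151 H^{2} H\right) + 23 = \left(H^{2} + 151 H^{3}\right) + 23 = 23 + H^{2} + 151 H^{3}$)
$\left(B + y{\left(I \right)}\right) + G{\left(529,-555 \right)} = \left(\frac{81}{16} + \left(23 + \left(-227\right)^{2} + 151 \left(-227\right)^{3}\right)\right) - 534 = \left(\frac{81}{16} + \left(23 + 51529 + 151 \left(-11697083\right)\right)\right) - 534 = \left(\frac{81}{16} + \left(23 + 51529 - 1766259533\right)\right) - 534 = \left(\frac{81}{16} - 1766207981\right) - 534 = - \frac{28259327615}{16} - 534 = - \frac{28259336159}{16}$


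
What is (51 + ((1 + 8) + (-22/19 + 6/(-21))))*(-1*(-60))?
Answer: 467280/133 ≈ 3513.4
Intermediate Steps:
(51 + ((1 + 8) + (-22/19 + 6/(-21))))*(-1*(-60)) = (51 + (9 + (-22*1/19 + 6*(-1/21))))*60 = (51 + (9 + (-22/19 - 2/7)))*60 = (51 + (9 - 192/133))*60 = (51 + 1005/133)*60 = (7788/133)*60 = 467280/133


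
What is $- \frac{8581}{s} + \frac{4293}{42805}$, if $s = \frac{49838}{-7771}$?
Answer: $\frac{2854577672089}{2133315590} \approx 1338.1$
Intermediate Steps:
$s = - \frac{49838}{7771}$ ($s = 49838 \left(- \frac{1}{7771}\right) = - \frac{49838}{7771} \approx -6.4133$)
$- \frac{8581}{s} + \frac{4293}{42805} = - \frac{8581}{- \frac{49838}{7771}} + \frac{4293}{42805} = \left(-8581\right) \left(- \frac{7771}{49838}\right) + 4293 \cdot \frac{1}{42805} = \frac{66682951}{49838} + \frac{4293}{42805} = \frac{2854577672089}{2133315590}$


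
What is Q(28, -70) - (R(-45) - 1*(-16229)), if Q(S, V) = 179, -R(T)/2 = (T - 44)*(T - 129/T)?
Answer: -128254/15 ≈ -8550.3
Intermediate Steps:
R(T) = -2*(-44 + T)*(T - 129/T) (R(T) = -2*(T - 44)*(T - 129/T) = -2*(-44 + T)*(T - 129/T))
Q(28, -70) - (R(-45) - 1*(-16229)) = 179 - ((258 - 11352/(-45) - 2*(-45)² + 88*(-45)) - 1*(-16229)) = 179 - ((258 - 11352*(-1/45) - 2*2025 - 3960) + 16229) = 179 - ((258 + 3784/15 - 4050 - 3960) + 16229) = 179 - (-112496/15 + 16229) = 179 - 1*130939/15 = 179 - 130939/15 = -128254/15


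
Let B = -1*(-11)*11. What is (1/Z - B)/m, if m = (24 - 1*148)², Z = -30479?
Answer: -460995/58580638 ≈ -0.0078694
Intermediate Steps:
m = 15376 (m = (24 - 148)² = (-124)² = 15376)
B = 121 (B = 11*11 = 121)
(1/Z - B)/m = (1/(-30479) - 1*121)/15376 = (-1/30479 - 121)*(1/15376) = -3687960/30479*1/15376 = -460995/58580638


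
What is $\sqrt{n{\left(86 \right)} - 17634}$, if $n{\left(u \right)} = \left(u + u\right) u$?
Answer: $7 i \sqrt{58} \approx 53.31 i$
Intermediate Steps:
$n{\left(u \right)} = 2 u^{2}$ ($n{\left(u \right)} = 2 u u = 2 u^{2}$)
$\sqrt{n{\left(86 \right)} - 17634} = \sqrt{2 \cdot 86^{2} - 17634} = \sqrt{2 \cdot 7396 - 17634} = \sqrt{14792 - 17634} = \sqrt{-2842} = 7 i \sqrt{58}$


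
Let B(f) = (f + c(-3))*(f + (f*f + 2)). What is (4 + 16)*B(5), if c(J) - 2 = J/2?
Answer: 3520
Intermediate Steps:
c(J) = 2 + J/2
B(f) = (1/2 + f)*(2 + f + f**2) (B(f) = (f + (2 + (1/2)*(-3)))*(f + (f*f + 2)) = (f + (2 - 3/2))*(f + (f**2 + 2)) = (f + 1/2)*(f + (2 + f**2)) = (1/2 + f)*(2 + f + f**2))
(4 + 16)*B(5) = (4 + 16)*(1 + 5**3 + (3/2)*5**2 + (5/2)*5) = 20*(1 + 125 + (3/2)*25 + 25/2) = 20*(1 + 125 + 75/2 + 25/2) = 20*176 = 3520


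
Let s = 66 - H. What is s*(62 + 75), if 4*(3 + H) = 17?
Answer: 35483/4 ≈ 8870.8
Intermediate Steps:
H = 5/4 (H = -3 + (¼)*17 = -3 + 17/4 = 5/4 ≈ 1.2500)
s = 259/4 (s = 66 - 1*5/4 = 66 - 5/4 = 259/4 ≈ 64.750)
s*(62 + 75) = 259*(62 + 75)/4 = (259/4)*137 = 35483/4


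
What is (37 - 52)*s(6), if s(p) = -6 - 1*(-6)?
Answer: 0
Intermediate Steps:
s(p) = 0 (s(p) = -6 + 6 = 0)
(37 - 52)*s(6) = (37 - 52)*0 = -15*0 = 0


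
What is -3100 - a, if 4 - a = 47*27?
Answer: -1835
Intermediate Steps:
a = -1265 (a = 4 - 47*27 = 4 - 1*1269 = 4 - 1269 = -1265)
-3100 - a = -3100 - 1*(-1265) = -3100 + 1265 = -1835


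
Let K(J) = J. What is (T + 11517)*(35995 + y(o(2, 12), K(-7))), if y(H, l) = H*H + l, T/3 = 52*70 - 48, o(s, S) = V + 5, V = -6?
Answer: 802302777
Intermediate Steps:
o(s, S) = -1 (o(s, S) = -6 + 5 = -1)
T = 10776 (T = 3*(52*70 - 48) = 3*(3640 - 48) = 3*3592 = 10776)
y(H, l) = l + H**2 (y(H, l) = H**2 + l = l + H**2)
(T + 11517)*(35995 + y(o(2, 12), K(-7))) = (10776 + 11517)*(35995 + (-7 + (-1)**2)) = 22293*(35995 + (-7 + 1)) = 22293*(35995 - 6) = 22293*35989 = 802302777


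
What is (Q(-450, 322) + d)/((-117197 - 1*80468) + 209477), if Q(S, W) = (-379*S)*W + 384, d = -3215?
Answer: 54914269/11812 ≈ 4649.0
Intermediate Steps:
Q(S, W) = 384 - 379*S*W (Q(S, W) = -379*S*W + 384 = 384 - 379*S*W)
(Q(-450, 322) + d)/((-117197 - 1*80468) + 209477) = ((384 - 379*(-450)*322) - 3215)/((-117197 - 1*80468) + 209477) = ((384 + 54917100) - 3215)/((-117197 - 80468) + 209477) = (54917484 - 3215)/(-197665 + 209477) = 54914269/11812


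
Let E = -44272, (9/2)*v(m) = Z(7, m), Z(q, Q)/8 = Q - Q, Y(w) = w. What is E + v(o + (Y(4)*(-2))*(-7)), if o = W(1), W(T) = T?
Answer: -44272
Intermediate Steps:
o = 1
Z(q, Q) = 0 (Z(q, Q) = 8*(Q - Q) = 8*0 = 0)
v(m) = 0 (v(m) = (2/9)*0 = 0)
E + v(o + (Y(4)*(-2))*(-7)) = -44272 + 0 = -44272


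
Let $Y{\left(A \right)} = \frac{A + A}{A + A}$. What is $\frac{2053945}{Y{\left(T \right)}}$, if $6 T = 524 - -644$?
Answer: $2053945$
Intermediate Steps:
$T = \frac{584}{3}$ ($T = \frac{524 - -644}{6} = \frac{524 + 644}{6} = \frac{1}{6} \cdot 1168 = \frac{584}{3} \approx 194.67$)
$Y{\left(A \right)} = 1$ ($Y{\left(A \right)} = \frac{2 A}{2 A} = 2 A \frac{1}{2 A} = 1$)
$\frac{2053945}{Y{\left(T \right)}} = \frac{2053945}{1} = 2053945 \cdot 1 = 2053945$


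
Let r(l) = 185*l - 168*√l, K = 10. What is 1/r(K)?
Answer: 185/314026 + 42*√10/785065 ≈ 0.00075830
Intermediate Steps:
r(l) = -168*√l + 185*l
1/r(K) = 1/(-168*√10 + 185*10) = 1/(-168*√10 + 1850) = 1/(1850 - 168*√10)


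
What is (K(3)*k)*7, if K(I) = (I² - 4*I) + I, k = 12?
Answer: 0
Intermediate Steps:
K(I) = I² - 3*I
(K(3)*k)*7 = ((3*(-3 + 3))*12)*7 = ((3*0)*12)*7 = (0*12)*7 = 0*7 = 0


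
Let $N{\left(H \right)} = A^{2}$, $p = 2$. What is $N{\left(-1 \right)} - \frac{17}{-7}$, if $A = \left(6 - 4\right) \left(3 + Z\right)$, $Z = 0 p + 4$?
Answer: $\frac{1389}{7} \approx 198.43$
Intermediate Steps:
$Z = 4$ ($Z = 0 \cdot 2 + 4 = 0 + 4 = 4$)
$A = 14$ ($A = \left(6 - 4\right) \left(3 + 4\right) = 2 \cdot 7 = 14$)
$N{\left(H \right)} = 196$ ($N{\left(H \right)} = 14^{2} = 196$)
$N{\left(-1 \right)} - \frac{17}{-7} = 196 - \frac{17}{-7} = 196 - - \frac{17}{7} = 196 + \frac{17}{7} = \frac{1389}{7}$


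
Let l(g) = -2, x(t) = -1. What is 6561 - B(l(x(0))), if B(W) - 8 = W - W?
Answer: 6553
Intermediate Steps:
B(W) = 8 (B(W) = 8 + (W - W) = 8 + 0 = 8)
6561 - B(l(x(0))) = 6561 - 1*8 = 6561 - 8 = 6553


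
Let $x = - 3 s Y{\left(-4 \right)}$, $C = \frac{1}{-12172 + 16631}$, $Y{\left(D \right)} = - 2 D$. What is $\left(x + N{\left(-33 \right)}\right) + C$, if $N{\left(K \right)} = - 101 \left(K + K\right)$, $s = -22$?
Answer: $\frac{32078047}{4459} \approx 7194.0$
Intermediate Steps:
$C = \frac{1}{4459} \approx 0.00022427$
$N{\left(K \right)} = - 202 K$ ($N{\left(K \right)} = - 101 \cdot 2 K = - 202 K$)
$x = 528$ ($x = \left(-3\right) \left(-22\right) \left(\left(-2\right) \left(-4\right)\right) = 66 \cdot 8 = 528$)
$\left(x + N{\left(-33 \right)}\right) + C = \left(528 - -6666\right) + \frac{1}{4459} = \left(528 + 6666\right) + \frac{1}{4459} = 7194 + \frac{1}{4459} = \frac{32078047}{4459}$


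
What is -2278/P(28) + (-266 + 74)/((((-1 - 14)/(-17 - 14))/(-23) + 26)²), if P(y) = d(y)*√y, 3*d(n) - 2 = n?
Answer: -97606848/343101529 - 1139*√7/70 ≈ -43.335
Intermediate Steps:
d(n) = ⅔ + n/3
P(y) = √y*(⅔ + y/3) (P(y) = (⅔ + y/3)*√y = √y*(⅔ + y/3))
-2278/P(28) + (-266 + 74)/((((-1 - 14)/(-17 - 14))/(-23) + 26)²) = -2278*3*√7/(14*(2 + 28)) + (-266 + 74)/((((-1 - 14)/(-17 - 14))/(-23) + 26)²) = -2278*√7/140 - 192/(-15/(-31)*(-1/23) + 26)² = -2278*√7/140 - 192/(-15*(-1/31)*(-1/23) + 26)² = -1139*√7/70 - 192/((15/31)*(-1/23) + 26)² = -1139*√7/70 - 192/(-15/713 + 26)² = -1139*√7/70 - 192/((18523/713)²) = -1139*√7/70 - 192/343101529/508369 = -1139*√7/70 - 192*508369/343101529 = -1139*√7/70 - 97606848/343101529 = -97606848/343101529 - 1139*√7/70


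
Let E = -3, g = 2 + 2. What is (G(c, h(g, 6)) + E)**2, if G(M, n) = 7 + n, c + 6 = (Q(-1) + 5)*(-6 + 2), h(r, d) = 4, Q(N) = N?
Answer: 64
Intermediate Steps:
g = 4
c = -22 (c = -6 + (-1 + 5)*(-6 + 2) = -6 + 4*(-4) = -6 - 16 = -22)
(G(c, h(g, 6)) + E)**2 = ((7 + 4) - 3)**2 = (11 - 3)**2 = 8**2 = 64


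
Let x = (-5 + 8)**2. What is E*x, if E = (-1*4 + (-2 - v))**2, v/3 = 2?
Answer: 1296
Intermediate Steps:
v = 6 (v = 3*2 = 6)
x = 9 (x = 3**2 = 9)
E = 144 (E = (-1*4 + (-2 - 1*6))**2 = (-4 + (-2 - 6))**2 = (-4 - 8)**2 = (-12)**2 = 144)
E*x = 144*9 = 1296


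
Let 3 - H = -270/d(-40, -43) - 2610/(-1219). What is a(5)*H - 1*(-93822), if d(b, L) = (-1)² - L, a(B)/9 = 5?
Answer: 2524560351/26818 ≈ 94137.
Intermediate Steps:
a(B) = 45 (a(B) = 9*5 = 45)
d(b, L) = 1 - L
H = 187599/26818 (H = 3 - (-270/(1 - 1*(-43)) - 2610/(-1219)) = 3 - (-270/(1 + 43) - 2610*(-1/1219)) = 3 - (-270/44 + 2610/1219) = 3 - (-270*1/44 + 2610/1219) = 3 - (-135/22 + 2610/1219) = 3 - 1*(-107145/26818) = 3 + 107145/26818 = 187599/26818 ≈ 6.9953)
a(5)*H - 1*(-93822) = 45*(187599/26818) - 1*(-93822) = 8441955/26818 + 93822 = 2524560351/26818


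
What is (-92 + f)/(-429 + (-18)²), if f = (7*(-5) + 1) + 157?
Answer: -31/105 ≈ -0.29524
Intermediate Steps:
f = 123 (f = (-35 + 1) + 157 = -34 + 157 = 123)
(-92 + f)/(-429 + (-18)²) = (-92 + 123)/(-429 + (-18)²) = 31/(-429 + 324) = 31/(-105) = 31*(-1/105) = -31/105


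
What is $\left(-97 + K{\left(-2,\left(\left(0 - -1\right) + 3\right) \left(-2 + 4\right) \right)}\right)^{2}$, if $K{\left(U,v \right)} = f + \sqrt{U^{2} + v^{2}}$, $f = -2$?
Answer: $9869 - 396 \sqrt{17} \approx 8236.3$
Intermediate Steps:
$K{\left(U,v \right)} = -2 + \sqrt{U^{2} + v^{2}}$
$\left(-97 + K{\left(-2,\left(\left(0 - -1\right) + 3\right) \left(-2 + 4\right) \right)}\right)^{2} = \left(-97 - \left(2 - \sqrt{\left(-2\right)^{2} + \left(\left(\left(0 - -1\right) + 3\right) \left(-2 + 4\right)\right)^{2}}\right)\right)^{2} = \left(-97 - \left(2 - \sqrt{4 + \left(\left(\left(0 + 1\right) + 3\right) 2\right)^{2}}\right)\right)^{2} = \left(-97 - \left(2 - \sqrt{4 + \left(\left(1 + 3\right) 2\right)^{2}}\right)\right)^{2} = \left(-97 - \left(2 - \sqrt{4 + \left(4 \cdot 2\right)^{2}}\right)\right)^{2} = \left(-97 - \left(2 - \sqrt{4 + 8^{2}}\right)\right)^{2} = \left(-97 - \left(2 - \sqrt{4 + 64}\right)\right)^{2} = \left(-97 - \left(2 - \sqrt{68}\right)\right)^{2} = \left(-97 - \left(2 - 2 \sqrt{17}\right)\right)^{2} = \left(-99 + 2 \sqrt{17}\right)^{2}$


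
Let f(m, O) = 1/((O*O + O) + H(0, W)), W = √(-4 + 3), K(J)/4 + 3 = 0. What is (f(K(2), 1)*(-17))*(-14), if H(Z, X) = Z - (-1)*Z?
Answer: 119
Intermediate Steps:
K(J) = -12 (K(J) = -12 + 4*0 = -12 + 0 = -12)
W = I (W = √(-1) = I ≈ 1.0*I)
H(Z, X) = 2*Z (H(Z, X) = Z + Z = 2*Z)
f(m, O) = 1/(O + O²) (f(m, O) = 1/((O*O + O) + 2*0) = 1/((O² + O) + 0) = 1/((O + O²) + 0) = 1/(O + O²))
(f(K(2), 1)*(-17))*(-14) = ((1/(1*(1 + 1)))*(-17))*(-14) = ((1/2)*(-17))*(-14) = ((1*(½))*(-17))*(-14) = ((½)*(-17))*(-14) = -17/2*(-14) = 119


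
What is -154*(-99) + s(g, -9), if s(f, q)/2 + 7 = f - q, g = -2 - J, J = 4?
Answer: 15238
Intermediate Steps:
g = -6 (g = -2 - 1*4 = -2 - 4 = -6)
s(f, q) = -14 - 2*q + 2*f (s(f, q) = -14 + 2*(f - q) = -14 + (-2*q + 2*f) = -14 - 2*q + 2*f)
-154*(-99) + s(g, -9) = -154*(-99) + (-14 - 2*(-9) + 2*(-6)) = 15246 + (-14 + 18 - 12) = 15246 - 8 = 15238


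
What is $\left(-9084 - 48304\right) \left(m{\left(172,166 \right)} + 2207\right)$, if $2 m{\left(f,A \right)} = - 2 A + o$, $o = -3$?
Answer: $-117042826$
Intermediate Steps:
$m{\left(f,A \right)} = - \frac{3}{2} - A$ ($m{\left(f,A \right)} = \frac{- 2 A - 3}{2} = \frac{-3 - 2 A}{2} = - \frac{3}{2} - A$)
$\left(-9084 - 48304\right) \left(m{\left(172,166 \right)} + 2207\right) = \left(-9084 - 48304\right) \left(\left(- \frac{3}{2} - 166\right) + 2207\right) = - 57388 \left(\left(- \frac{3}{2} - 166\right) + 2207\right) = - 57388 \left(- \frac{335}{2} + 2207\right) = \left(-57388\right) \frac{4079}{2} = -117042826$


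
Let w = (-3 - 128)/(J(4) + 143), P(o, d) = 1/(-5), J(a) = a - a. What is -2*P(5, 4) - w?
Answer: 941/715 ≈ 1.3161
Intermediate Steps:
J(a) = 0
P(o, d) = -1/5
w = -131/143 (w = (-3 - 128)/(0 + 143) = -131/143 ≈ -0.91608)
-2*P(5, 4) - w = -2*(-1/5) - 1*(-131/143) = 2/5 + 131/143 = 941/715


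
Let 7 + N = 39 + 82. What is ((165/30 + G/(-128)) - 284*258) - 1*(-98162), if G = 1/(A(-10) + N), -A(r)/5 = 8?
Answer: 235810175/9472 ≈ 24896.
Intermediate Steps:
N = 114 (N = -7 + (39 + 82) = -7 + 121 = 114)
A(r) = -40 (A(r) = -5*8 = -40)
G = 1/74 (G = 1/(-40 + 114) = 1/74 ≈ 0.013514)
((165/30 + G/(-128)) - 284*258) - 1*(-98162) = ((165/30 + (1/74)/(-128)) - 284*258) - 1*(-98162) = ((165*(1/30) + (1/74)*(-1/128)) - 73272) + 98162 = ((11/2 - 1/9472) - 73272) + 98162 = (52095/9472 - 73272) + 98162 = -693980289/9472 + 98162 = 235810175/9472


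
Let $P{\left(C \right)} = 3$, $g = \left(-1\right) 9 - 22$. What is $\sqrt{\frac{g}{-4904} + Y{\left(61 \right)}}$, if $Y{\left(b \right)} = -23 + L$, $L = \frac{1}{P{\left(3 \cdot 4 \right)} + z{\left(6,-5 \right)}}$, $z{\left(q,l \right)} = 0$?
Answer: $\frac{i \sqrt{1226167962}}{7356} \approx 4.7603 i$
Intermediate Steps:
$g = -31$ ($g = -9 - 22 = -31$)
$L = \frac{1}{3}$ ($L = \frac{1}{3 + 0} = \frac{1}{3} \approx 0.33333$)
$Y{\left(b \right)} = - \frac{68}{3}$ ($Y{\left(b \right)} = -23 + \frac{1}{3} = - \frac{68}{3}$)
$\sqrt{\frac{g}{-4904} + Y{\left(61 \right)}} = \sqrt{- \frac{31}{-4904} - \frac{68}{3}} = \sqrt{\left(-31\right) \left(- \frac{1}{4904}\right) - \frac{68}{3}} = \sqrt{\frac{31}{4904} - \frac{68}{3}} = \sqrt{- \frac{333379}{14712}} = \frac{i \sqrt{1226167962}}{7356}$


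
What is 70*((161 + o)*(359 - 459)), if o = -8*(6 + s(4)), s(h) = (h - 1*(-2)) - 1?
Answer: -511000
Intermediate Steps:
s(h) = 1 + h (s(h) = (h + 2) - 1 = (2 + h) - 1 = 1 + h)
o = -88 (o = -8*(6 + (1 + 4)) = -8*(6 + 5) = -8*11 = -88)
70*((161 + o)*(359 - 459)) = 70*((161 - 88)*(359 - 459)) = 70*(73*(-100)) = 70*(-7300) = -511000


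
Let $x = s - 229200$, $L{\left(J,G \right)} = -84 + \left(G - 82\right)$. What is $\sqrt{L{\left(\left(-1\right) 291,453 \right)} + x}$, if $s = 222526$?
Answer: $i \sqrt{6387} \approx 79.919 i$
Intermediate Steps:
$L{\left(J,G \right)} = -166 + G$ ($L{\left(J,G \right)} = -84 + \left(-82 + G\right) = -166 + G$)
$x = -6674$ ($x = 222526 - 229200 = -6674$)
$\sqrt{L{\left(\left(-1\right) 291,453 \right)} + x} = \sqrt{\left(-166 + 453\right) - 6674} = \sqrt{287 - 6674} = \sqrt{-6387} = i \sqrt{6387}$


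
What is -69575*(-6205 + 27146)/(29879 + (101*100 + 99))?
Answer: -1456970075/40078 ≈ -36353.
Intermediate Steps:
-69575*(-6205 + 27146)/(29879 + (101*100 + 99)) = -69575*20941/(29879 + (10100 + 99)) = -69575*20941/(29879 + 10199) = -69575/(40078*(1/20941)) = -69575/40078/20941 = -69575*20941/40078 = -1456970075/40078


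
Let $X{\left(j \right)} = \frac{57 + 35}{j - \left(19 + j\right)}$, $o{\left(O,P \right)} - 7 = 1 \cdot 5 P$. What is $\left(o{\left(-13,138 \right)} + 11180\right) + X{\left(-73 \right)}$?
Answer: $\frac{225571}{19} \approx 11872.0$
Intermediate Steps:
$o{\left(O,P \right)} = 7 + 5 P$ ($o{\left(O,P \right)} = 7 + 1 \cdot 5 P = 7 + 5 P$)
$X{\left(j \right)} = - \frac{92}{19}$ ($X{\left(j \right)} = \frac{92}{-19} = 92 \left(- \frac{1}{19}\right) = - \frac{92}{19}$)
$\left(o{\left(-13,138 \right)} + 11180\right) + X{\left(-73 \right)} = \left(\left(7 + 5 \cdot 138\right) + 11180\right) - \frac{92}{19} = \left(\left(7 + 690\right) + 11180\right) - \frac{92}{19} = \left(697 + 11180\right) - \frac{92}{19} = 11877 - \frac{92}{19} = \frac{225571}{19}$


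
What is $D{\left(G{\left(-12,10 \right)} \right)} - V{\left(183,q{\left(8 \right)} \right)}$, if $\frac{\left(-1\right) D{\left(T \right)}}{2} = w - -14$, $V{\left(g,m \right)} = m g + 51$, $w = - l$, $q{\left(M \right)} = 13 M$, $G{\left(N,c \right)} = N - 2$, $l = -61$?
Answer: $-19233$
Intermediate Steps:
$G{\left(N,c \right)} = -2 + N$ ($G{\left(N,c \right)} = N - 2 = -2 + N$)
$w = 61$ ($w = \left(-1\right) \left(-61\right) = 61$)
$V{\left(g,m \right)} = 51 + g m$ ($V{\left(g,m \right)} = g m + 51 = 51 + g m$)
$D{\left(T \right)} = -150$ ($D{\left(T \right)} = - 2 \left(61 - -14\right) = - 2 \left(61 + 14\right) = \left(-2\right) 75 = -150$)
$D{\left(G{\left(-12,10 \right)} \right)} - V{\left(183,q{\left(8 \right)} \right)} = -150 - \left(51 + 183 \cdot 13 \cdot 8\right) = -150 - \left(51 + 183 \cdot 104\right) = -150 - \left(51 + 19032\right) = -150 - 19083 = -19233$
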